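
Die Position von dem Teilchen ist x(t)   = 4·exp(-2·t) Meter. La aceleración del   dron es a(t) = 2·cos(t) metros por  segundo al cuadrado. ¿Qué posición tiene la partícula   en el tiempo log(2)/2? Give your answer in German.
Wir haben die Position x(t) = 4·exp(-2·t). Durch Einsetzen von t = log(2)/2: x(log(2)/2) = 2.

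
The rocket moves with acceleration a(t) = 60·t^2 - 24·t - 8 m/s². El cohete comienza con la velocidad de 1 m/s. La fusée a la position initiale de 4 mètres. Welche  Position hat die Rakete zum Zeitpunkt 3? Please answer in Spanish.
Para resolver esto, necesitamos tomar 2 integrales de nuestra ecuación de la aceleración a(t) = 60·t^2 - 24·t - 8. Tomando ∫a(t)dt y aplicando v(0) = 1, encontramos v(t) = 20·t^3 - 12·t^2 - 8·t + 1. Integrando la velocidad y usando la condición inicial x(0) = 4, obtenemos x(t) = 5·t^4 - 4·t^3 - 4·t^2 + t + 4. Usando x(t) = 5·t^4 - 4·t^3 - 4·t^2 + t + 4 y sustituyendo t = 3, encontramos x = 268.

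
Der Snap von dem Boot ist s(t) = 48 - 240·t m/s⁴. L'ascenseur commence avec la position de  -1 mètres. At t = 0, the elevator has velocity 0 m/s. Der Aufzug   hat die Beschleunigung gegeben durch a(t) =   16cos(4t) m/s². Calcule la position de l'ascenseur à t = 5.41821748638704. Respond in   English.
We must find the antiderivative of our acceleration equation a(t) = 16·cos(4·t) 2 times. The antiderivative of acceleration, with v(0) = 0, gives velocity: v(t) = 4·sin(4·t). Finding the integral of v(t) and using x(0) = -1: x(t) = -cos(4·t). We have position x(t) = -cos(4·t). Substituting t = 5.41821748638704: x(5.41821748638704) = 0.949775497040431.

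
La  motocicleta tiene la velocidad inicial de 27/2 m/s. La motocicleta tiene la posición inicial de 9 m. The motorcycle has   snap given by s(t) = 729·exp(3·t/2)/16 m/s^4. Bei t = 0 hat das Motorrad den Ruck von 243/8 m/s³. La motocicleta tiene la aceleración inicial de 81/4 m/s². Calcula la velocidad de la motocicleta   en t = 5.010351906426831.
Necesitamos integrar nuestra ecuación del snap s(t) = 729·exp(3·t/2)/16 3 veces. Integrando el snap y usando la condición inicial j(0) = 243/8, obtenemos j(t) = 243·exp(3·t/2)/8. Integrando la sacudida y usando la condición inicial a(0) = 81/4, obtenemos a(t) = 81·exp(3·t/2)/4. Integrando la aceleración y usando la condición inicial v(0) = 27/2, obtenemos v(t) = 27·exp(3·t/2)/2. Usando v(t) = 27·exp(3·t/2)/2 y sustituyendo t = 5.010351906426831, encontramos v = 24790.5434041289.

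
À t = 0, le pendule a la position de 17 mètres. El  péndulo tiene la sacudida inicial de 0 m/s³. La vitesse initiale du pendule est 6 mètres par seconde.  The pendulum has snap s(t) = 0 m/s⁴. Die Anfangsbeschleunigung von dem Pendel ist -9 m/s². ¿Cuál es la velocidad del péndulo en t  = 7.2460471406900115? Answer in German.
Wir müssen unsere Gleichung für den Snap s(t) = 0 3-mal integrieren. Die Stammfunktion von dem Snap ist der Ruck. Mit j(0) = 0 erhalten wir j(t) = 0. Durch Integration von dem Ruck und Verwendung der Anfangsbedingung a(0) = -9, erhalten wir a(t) = -9. Das Integral von der Beschleunigung, mit v(0) = 6, ergibt die Geschwindigkeit: v(t) = 6 - 9·t. Mit v(t) = 6 - 9·t und Einsetzen von t = 7.2460471406900115, finden wir v = -59.2144242662101.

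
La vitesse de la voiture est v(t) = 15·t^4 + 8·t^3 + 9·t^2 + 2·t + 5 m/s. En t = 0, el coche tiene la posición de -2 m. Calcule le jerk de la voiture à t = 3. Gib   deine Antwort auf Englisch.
We must differentiate our velocity equation v(t) = 15·t^4 + 8·t^3 + 9·t^2 + 2·t + 5 2 times. Taking d/dt of v(t), we find a(t) = 60·t^3 + 24·t^2 + 18·t + 2. The derivative of acceleration gives jerk: j(t) = 180·t^2 + 48·t + 18. From the given jerk equation j(t) = 180·t^2 + 48·t + 18, we substitute t = 3 to get j = 1782.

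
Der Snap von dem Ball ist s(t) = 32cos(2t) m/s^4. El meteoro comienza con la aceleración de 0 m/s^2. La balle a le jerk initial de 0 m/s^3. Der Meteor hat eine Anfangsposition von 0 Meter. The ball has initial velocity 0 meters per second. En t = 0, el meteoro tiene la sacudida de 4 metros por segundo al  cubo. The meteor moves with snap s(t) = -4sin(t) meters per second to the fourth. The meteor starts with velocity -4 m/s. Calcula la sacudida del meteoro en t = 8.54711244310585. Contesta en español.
Partiendo del snap s(t) = -4·sin(t), tomamos 1 integral. Tomando ∫s(t)dt y aplicando j(0) = 4, encontramos j(t) = 4·cos(t). Usando j(t) = 4·cos(t) y sustituyendo t = 8.54711244310585, encontramos j = -2.55579473075309.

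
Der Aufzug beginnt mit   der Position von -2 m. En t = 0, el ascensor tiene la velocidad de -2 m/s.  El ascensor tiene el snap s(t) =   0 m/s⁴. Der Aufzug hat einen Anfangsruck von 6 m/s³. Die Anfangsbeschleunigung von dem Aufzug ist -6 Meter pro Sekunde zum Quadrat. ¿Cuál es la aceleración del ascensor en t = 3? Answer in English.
We need to integrate our snap equation s(t) = 0 2 times. The integral of snap, with j(0) = 6, gives jerk: j(t) = 6. Taking ∫j(t)dt and applying a(0) = -6, we find a(t) = 6·t - 6. From the given acceleration equation a(t) = 6·t - 6, we substitute t = 3 to get a = 12.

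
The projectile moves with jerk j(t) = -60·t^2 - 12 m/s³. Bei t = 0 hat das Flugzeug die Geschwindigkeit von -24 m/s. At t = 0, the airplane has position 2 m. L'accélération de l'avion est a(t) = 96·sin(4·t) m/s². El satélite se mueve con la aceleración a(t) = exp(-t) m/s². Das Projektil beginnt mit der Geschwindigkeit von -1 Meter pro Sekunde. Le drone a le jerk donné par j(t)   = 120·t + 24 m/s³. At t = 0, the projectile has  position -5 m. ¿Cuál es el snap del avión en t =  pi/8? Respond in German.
Um dies zu lösen, müssen wir 2 Ableitungen unserer Gleichung für die Beschleunigung a(t) = 96·sin(4·t) nehmen. Durch Ableiten von der Beschleunigung erhalten wir den Ruck: j(t) = 384·cos(4·t). Mit d/dt von j(t) finden wir s(t) = -1536·sin(4·t). Mit s(t) = -1536·sin(4·t) und Einsetzen von t = pi/8, finden wir s = -1536.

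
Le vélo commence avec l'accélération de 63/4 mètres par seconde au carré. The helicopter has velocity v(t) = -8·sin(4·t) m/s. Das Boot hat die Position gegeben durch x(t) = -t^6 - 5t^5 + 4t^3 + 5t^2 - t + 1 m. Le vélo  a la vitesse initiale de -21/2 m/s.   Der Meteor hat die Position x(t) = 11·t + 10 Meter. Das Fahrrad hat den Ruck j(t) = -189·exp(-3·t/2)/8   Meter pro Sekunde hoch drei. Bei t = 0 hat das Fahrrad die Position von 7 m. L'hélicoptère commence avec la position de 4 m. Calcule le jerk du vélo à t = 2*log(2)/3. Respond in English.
Using j(t) = -189·exp(-3·t/2)/8 and substituting t = 2*log(2)/3, we find j = -189/16.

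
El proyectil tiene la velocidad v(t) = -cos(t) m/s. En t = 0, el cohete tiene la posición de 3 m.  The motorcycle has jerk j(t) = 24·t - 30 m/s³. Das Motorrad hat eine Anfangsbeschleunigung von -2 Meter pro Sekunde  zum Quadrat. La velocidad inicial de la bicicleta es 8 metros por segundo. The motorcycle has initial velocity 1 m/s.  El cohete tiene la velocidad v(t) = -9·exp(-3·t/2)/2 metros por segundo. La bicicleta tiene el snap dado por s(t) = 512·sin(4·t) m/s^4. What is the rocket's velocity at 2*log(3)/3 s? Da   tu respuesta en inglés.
Using v(t) = -9·exp(-3·t/2)/2 and substituting t = 2*log(3)/3, we find v = -3/2.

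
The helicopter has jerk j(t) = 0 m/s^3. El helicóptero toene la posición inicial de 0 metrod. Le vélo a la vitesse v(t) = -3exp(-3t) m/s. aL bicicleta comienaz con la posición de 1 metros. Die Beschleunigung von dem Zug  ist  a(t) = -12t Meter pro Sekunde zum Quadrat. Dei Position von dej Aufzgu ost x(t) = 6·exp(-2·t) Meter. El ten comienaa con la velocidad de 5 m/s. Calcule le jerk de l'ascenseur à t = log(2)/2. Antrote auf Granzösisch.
Pour résoudre ceci, nous devons prendre 3 dérivées de notre équation de la position x(t) = 6·exp(-2·t). En prenant d/dt de x(t), nous trouvons v(t) = -12·exp(-2·t). La dérivée de la vitesse donne l'accélération: a(t) = 24·exp(-2·t). La dérivée de l'accélération donne le jerk: j(t) = -48·exp(-2·t). Nous avons le jerk j(t) = -48·exp(-2·t). En substituant t = log(2)/2: j(log(2)/2) = -24.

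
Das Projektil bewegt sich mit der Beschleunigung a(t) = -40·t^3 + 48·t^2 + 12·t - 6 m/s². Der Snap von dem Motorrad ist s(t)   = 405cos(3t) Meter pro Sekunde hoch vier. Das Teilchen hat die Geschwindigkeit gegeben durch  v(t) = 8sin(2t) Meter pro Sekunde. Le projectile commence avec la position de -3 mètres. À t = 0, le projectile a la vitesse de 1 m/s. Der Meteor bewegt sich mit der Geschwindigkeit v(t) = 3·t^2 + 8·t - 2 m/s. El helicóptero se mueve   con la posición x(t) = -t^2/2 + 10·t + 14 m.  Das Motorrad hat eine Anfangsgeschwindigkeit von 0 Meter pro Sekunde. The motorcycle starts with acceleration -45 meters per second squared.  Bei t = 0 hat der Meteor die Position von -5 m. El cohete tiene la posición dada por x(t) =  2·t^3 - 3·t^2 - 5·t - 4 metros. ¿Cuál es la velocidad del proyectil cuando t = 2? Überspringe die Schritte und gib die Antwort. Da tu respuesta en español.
La respuesta es -19.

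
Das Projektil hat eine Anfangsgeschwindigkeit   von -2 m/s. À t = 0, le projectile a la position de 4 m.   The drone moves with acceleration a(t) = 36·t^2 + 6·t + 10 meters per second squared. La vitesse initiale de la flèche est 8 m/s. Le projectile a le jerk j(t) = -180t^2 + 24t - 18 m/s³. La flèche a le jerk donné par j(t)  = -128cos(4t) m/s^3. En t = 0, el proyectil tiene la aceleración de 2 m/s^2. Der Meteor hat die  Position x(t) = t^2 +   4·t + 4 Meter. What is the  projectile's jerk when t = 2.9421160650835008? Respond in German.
Wir haben den Ruck j(t) = -180·t^2 + 24·t - 18. Durch Einsetzen von t = 2.9421160650835008: j(2.9421160650835008) = -1505.47766371403.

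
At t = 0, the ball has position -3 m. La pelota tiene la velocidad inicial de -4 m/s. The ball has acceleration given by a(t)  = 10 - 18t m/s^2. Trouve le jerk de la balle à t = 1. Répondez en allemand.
Ausgehend von der Beschleunigung a(t) = 10 - 18·t, nehmen wir 1 Ableitung. Die Ableitung von der Beschleunigung ergibt den Ruck: j(t) = -18. Aus der Gleichung für den Ruck j(t) = -18, setzen wir t = 1 ein und erhalten j = -18.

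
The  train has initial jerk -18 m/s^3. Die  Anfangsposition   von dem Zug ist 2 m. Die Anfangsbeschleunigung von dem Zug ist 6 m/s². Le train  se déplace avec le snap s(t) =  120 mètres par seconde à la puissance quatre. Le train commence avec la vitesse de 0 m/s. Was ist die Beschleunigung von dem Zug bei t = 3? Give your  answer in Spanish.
Debemos encontrar la integral de nuestra ecuación del snap s(t) = 120 2 veces. Integrando el snap y usando la condición inicial j(0) = -18, obtenemos j(t) = 120·t - 18. Tomando ∫j(t)dt y aplicando a(0) = 6, encontramos a(t) = 60·t^2 - 18·t + 6. De la ecuación de la aceleración a(t) = 60·t^2 - 18·t + 6, sustituimos t = 3 para obtener a = 492.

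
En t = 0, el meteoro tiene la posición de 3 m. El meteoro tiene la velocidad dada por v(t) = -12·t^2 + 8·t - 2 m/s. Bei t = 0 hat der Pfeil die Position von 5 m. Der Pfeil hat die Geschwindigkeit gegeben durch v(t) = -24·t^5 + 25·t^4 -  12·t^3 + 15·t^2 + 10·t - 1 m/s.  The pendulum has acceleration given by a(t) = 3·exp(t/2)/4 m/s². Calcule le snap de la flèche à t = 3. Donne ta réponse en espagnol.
Debemos derivar nuestra ecuación de la velocidad v(t) = -24·t^5 + 25·t^4 - 12·t^3 + 15·t^2 + 10·t - 1 3 veces. Derivando la velocidad, obtenemos la aceleración: a(t) = -120·t^4 + 100·t^3 - 36·t^2 + 30·t + 10. Tomando d/dt de a(t), encontramos j(t) = -480·t^3 + 300·t^2 - 72·t + 30. La derivada de la sacudida da el snap: s(t) = -1440·t^2 + 600·t - 72. Tenemos el snap s(t) = -1440·t^2 + 600·t - 72. Sustituyendo t = 3: s(3) = -11232.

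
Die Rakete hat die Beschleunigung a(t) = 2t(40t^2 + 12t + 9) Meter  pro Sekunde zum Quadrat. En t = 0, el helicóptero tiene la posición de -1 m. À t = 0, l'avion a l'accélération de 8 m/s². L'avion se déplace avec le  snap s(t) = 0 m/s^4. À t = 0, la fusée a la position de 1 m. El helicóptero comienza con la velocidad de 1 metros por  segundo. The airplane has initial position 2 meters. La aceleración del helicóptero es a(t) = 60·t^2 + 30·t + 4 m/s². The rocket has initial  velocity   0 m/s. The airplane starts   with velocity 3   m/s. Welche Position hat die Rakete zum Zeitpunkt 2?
Wir müssen die Stammfunktion unserer Gleichung für die Beschleunigung a(t) = 2·t·(40·t^2 + 12·t + 9) 2-mal finden. Mit ∫a(t)dt und Anwendung von v(0) = 0, finden wir v(t) = t^2·(20·t^2 + 8·t + 9). Mit ∫v(t)dt und Anwendung von x(0) = 1, finden wir x(t) = 4·t^5 + 2·t^4 + 3·t^3 + 1. Mit x(t) = 4·t^5 + 2·t^4 + 3·t^3 + 1 und Einsetzen von t = 2, finden wir x = 185.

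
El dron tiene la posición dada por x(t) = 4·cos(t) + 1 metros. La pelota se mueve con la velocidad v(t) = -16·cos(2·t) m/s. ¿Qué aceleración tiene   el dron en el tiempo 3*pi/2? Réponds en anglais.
Starting from position x(t) = 4·cos(t) + 1, we take 2 derivatives. The derivative of position gives velocity: v(t) = -4·sin(t). Taking d/dt of v(t), we find a(t) = -4·cos(t). We have acceleration a(t) = -4·cos(t). Substituting t = 3*pi/2: a(3*pi/2) = 0.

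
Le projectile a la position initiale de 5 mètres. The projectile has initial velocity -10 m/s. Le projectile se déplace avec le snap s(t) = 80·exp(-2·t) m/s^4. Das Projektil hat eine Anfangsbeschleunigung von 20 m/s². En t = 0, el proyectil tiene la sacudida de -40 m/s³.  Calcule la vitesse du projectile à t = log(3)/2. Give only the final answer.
La vitesse à t = log(3)/2 est v = -10/3.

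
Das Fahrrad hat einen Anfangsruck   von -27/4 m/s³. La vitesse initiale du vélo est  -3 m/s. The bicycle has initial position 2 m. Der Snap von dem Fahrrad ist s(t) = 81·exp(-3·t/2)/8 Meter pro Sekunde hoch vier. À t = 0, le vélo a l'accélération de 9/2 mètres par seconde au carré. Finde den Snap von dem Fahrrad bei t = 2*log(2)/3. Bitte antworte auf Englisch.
We have snap s(t) = 81·exp(-3·t/2)/8. Substituting t = 2*log(2)/3: s(2*log(2)/3) = 81/16.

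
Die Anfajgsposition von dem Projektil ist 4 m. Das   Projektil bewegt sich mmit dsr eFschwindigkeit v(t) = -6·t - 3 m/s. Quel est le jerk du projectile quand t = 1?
Nous devons dériver notre équation de la vitesse v(t) = -6·t - 3 2 fois. La dérivée de la vitesse donne l'accélération: a(t) = -6. La dérivée de l'accélération donne le jerk: j(t) = 0. Nous avons le jerk j(t) = 0. En substituant t = 1: j(1) = 0.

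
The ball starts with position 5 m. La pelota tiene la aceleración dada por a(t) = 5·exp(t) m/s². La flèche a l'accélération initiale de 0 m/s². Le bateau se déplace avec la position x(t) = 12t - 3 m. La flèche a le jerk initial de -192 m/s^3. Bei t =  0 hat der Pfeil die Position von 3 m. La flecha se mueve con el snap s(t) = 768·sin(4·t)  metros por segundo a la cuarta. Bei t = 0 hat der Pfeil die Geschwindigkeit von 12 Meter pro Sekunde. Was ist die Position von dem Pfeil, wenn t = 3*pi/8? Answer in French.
Pour résoudre ceci, nous devons prendre 4 primitives de notre équation du snap s(t) = 768·sin(4·t). En prenant ∫s(t)dt et en appliquant j(0) = -192, nous trouvons j(t) = -192·cos(4·t). En intégrant le jerk et en utilisant la condition initiale a(0) = 0, nous obtenons a(t) = -48·sin(4·t). En prenant ∫a(t)dt et en appliquant v(0) = 12, nous trouvons v(t) = 12·cos(4·t). L'intégrale de la vitesse, avec x(0) = 3, donne la position: x(t) = 3·sin(4·t) + 3. De l'équation de la position x(t) = 3·sin(4·t) + 3, nous substituons t = 3*pi/8 pour obtenir x = 0.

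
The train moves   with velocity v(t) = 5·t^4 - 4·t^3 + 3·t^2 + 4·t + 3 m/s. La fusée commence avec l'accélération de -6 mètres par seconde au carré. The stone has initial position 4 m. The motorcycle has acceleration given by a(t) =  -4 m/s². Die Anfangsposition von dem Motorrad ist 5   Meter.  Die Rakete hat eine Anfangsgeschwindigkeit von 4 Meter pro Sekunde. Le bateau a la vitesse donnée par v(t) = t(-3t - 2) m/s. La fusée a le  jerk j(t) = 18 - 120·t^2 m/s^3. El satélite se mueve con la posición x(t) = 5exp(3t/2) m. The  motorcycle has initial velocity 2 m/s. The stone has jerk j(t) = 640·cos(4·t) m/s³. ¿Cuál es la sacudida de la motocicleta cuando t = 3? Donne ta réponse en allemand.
Um dies zu lösen, müssen wir 1 Ableitung unserer Gleichung für die Beschleunigung a(t) = -4 nehmen. Mit d/dt von a(t) finden wir j(t) = 0. Aus der Gleichung für den Ruck j(t) = 0, setzen wir t = 3 ein und erhalten j = 0.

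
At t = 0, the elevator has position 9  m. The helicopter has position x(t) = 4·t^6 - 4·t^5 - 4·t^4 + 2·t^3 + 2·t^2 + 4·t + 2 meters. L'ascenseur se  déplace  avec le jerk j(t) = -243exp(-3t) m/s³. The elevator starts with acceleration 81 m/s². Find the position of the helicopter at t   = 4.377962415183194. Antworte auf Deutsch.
Mit x(t) = 4·t^6 - 4·t^5 - 4·t^4 + 2·t^3 + 2·t^2 + 4·t + 2 und Einsetzen von t = 4.377962415183194, finden wir x = 20487.0002263391.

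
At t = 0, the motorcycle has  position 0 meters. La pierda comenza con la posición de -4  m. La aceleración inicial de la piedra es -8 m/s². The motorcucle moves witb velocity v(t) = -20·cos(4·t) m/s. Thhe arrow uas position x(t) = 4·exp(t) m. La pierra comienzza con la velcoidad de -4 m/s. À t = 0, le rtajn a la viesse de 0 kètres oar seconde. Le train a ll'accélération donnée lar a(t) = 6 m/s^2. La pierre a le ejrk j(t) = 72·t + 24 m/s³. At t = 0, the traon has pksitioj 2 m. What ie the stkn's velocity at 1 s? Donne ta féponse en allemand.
Wir müssen unsere Gleichung für den Ruck j(t) = 72·t + 24 2-mal integrieren. Das Integral von dem Ruck, mit a(0) = -8, ergibt die Beschleunigung: a(t) = 36·t^2 + 24·t - 8. Das Integral von der Beschleunigung ist die Geschwindigkeit. Mit v(0) = -4 erhalten wir v(t) = 12·t^3 + 12·t^2 - 8·t - 4. Mit v(t) = 12·t^3 + 12·t^2 - 8·t - 4 und Einsetzen von t = 1, finden wir v = 12.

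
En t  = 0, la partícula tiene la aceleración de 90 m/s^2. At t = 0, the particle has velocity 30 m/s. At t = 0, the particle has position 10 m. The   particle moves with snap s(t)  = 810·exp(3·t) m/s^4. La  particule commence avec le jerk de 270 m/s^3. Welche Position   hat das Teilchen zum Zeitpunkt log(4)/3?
Wir müssen unsere Gleichung für den Snap s(t) = 810·exp(3·t) 4-mal integrieren. Mit ∫s(t)dt und Anwendung von j(0) = 270, finden wir j(t) = 270·exp(3·t). Mit ∫j(t)dt und Anwendung von a(0) = 90, finden wir a(t) = 90·exp(3·t). Die Stammfunktion von der Beschleunigung ist die Geschwindigkeit. Mit v(0) = 30 erhalten wir v(t) = 30·exp(3·t). Die Stammfunktion von der Geschwindigkeit, mit x(0) = 10, ergibt die Position: x(t) = 10·exp(3·t). Wir haben die Position x(t) = 10·exp(3·t). Durch Einsetzen von t = log(4)/3: x(log(4)/3) = 40.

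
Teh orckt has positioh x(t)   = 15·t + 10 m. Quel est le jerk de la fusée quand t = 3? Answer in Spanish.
Debemos derivar nuestra ecuación de la posición x(t) = 15·t + 10 3 veces. La derivada de la posición da la velocidad: v(t) = 15. Derivando la velocidad, obtenemos la aceleración: a(t) = 0. Derivando la aceleración, obtenemos la sacudida: j(t) = 0. Tenemos la sacudida j(t) = 0. Sustituyendo t = 3: j(3) = 0.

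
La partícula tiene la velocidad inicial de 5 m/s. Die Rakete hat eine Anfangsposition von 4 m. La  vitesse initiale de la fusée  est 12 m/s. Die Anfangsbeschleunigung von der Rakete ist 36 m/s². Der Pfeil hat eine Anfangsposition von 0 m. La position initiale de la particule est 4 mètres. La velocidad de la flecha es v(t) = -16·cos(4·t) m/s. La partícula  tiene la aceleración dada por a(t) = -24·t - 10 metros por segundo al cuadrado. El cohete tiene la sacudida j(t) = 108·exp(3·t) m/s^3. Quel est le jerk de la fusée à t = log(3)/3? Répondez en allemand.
Aus der Gleichung für den Ruck j(t) = 108·exp(3·t), setzen wir t = log(3)/3 ein und erhalten j = 324.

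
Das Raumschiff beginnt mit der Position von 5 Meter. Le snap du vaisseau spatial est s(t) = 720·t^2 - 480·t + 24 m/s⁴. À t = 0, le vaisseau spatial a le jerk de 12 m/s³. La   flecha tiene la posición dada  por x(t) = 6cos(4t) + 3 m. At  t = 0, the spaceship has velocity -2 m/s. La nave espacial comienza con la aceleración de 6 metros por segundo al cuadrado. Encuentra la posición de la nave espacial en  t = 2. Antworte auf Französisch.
Nous devons intégrer notre équation du snap s(t) = 720·t^2 - 480·t + 24 4 fois. L'intégrale du snap, avec j(0) = 12, donne le jerk: j(t) = 240·t^3 - 240·t^2 + 24·t + 12. En intégrant le jerk et en utilisant la condition initiale a(0) = 6, nous obtenons a(t) = 60·t^4 - 80·t^3 + 12·t^2 + 12·t + 6. En prenant ∫a(t)dt et en appliquant v(0) = -2, nous trouvons v(t) = 12·t^5 - 20·t^4 + 4·t^3 + 6·t^2 + 6·t - 2. En prenant ∫v(t)dt et en appliquant x(0) = 5, nous trouvons x(t) = 2·t^6 - 4·t^5 + t^4 + 2·t^3 + 3·t^2 - 2·t + 5. De l'équation de la position x(t) = 2·t^6 - 4·t^5 + t^4 + 2·t^3 + 3·t^2 - 2·t + 5, nous substituons t = 2 pour obtenir x = 45.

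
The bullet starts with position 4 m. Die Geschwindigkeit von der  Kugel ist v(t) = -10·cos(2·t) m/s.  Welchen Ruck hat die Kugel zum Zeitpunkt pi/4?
Ausgehend von der Geschwindigkeit v(t) = -10·cos(2·t), nehmen wir 2 Ableitungen. Durch Ableiten von der Geschwindigkeit erhalten wir die Beschleunigung: a(t) = 20·sin(2·t). Die Ableitung von der Beschleunigung ergibt den Ruck: j(t) = 40·cos(2·t). Wir haben den Ruck j(t) = 40·cos(2·t). Durch Einsetzen von t = pi/4: j(pi/4) = 0.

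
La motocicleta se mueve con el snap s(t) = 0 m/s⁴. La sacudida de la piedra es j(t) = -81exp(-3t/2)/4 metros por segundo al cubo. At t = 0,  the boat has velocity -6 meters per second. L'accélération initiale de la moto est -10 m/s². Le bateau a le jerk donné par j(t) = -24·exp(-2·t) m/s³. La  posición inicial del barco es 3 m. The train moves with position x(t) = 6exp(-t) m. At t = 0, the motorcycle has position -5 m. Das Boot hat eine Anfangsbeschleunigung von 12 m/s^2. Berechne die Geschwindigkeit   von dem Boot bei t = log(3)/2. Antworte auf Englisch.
Starting from jerk j(t) = -24·exp(-2·t), we take 2 integrals. Taking ∫j(t)dt and applying a(0) = 12, we find a(t) = 12·exp(-2·t). The integral of acceleration is velocity. Using v(0) = -6, we get v(t) = -6·exp(-2·t). Using v(t) = -6·exp(-2·t) and substituting t = log(3)/2, we find v = -2.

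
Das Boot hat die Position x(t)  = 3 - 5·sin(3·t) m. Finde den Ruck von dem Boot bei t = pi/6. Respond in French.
Nous devons dériver notre équation de la position x(t) = 3 - 5·sin(3·t) 3 fois. En prenant d/dt de x(t), nous trouvons v(t) = -15·cos(3·t). En dérivant la vitesse, nous obtenons l'accélération: a(t) = 45·sin(3·t). La dérivée de l'accélération donne le jerk: j(t) = 135·cos(3·t). De l'équation du jerk j(t) = 135·cos(3·t), nous substituons t = pi/6 pour obtenir j = 0.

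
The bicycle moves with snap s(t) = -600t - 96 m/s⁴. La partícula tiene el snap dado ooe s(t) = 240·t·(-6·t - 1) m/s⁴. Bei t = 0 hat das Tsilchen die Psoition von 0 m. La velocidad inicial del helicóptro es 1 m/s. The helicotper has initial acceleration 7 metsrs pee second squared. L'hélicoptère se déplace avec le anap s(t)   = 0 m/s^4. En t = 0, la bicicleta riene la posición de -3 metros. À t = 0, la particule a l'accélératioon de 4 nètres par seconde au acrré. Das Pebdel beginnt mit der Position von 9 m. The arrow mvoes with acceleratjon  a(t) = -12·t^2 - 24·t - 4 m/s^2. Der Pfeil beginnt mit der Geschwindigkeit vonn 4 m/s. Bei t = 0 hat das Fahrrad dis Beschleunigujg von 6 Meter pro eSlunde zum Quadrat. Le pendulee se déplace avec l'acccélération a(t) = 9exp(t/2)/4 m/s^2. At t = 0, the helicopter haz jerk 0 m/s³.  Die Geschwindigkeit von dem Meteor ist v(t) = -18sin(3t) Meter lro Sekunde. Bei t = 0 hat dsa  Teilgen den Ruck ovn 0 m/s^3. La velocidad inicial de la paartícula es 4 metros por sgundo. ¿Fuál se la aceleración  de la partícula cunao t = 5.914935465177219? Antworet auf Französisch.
En partant du snap s(t) = 240·t·(-6·t - 1), nous prenons 2 intégrales. L'intégrale du snap, avec j(0) = 0, donne le jerk: j(t) = t^2·(-480·t - 120). En prenant ∫j(t)dt et en appliquant a(0) = 4, nous trouvons a(t) = -120·t^4 - 40·t^3 + 4. De l'équation de l'accélération a(t) = -120·t^4 - 40·t^3 + 4, nous substituons t = 5.914935465177219 pour obtenir a = -155160.005565939.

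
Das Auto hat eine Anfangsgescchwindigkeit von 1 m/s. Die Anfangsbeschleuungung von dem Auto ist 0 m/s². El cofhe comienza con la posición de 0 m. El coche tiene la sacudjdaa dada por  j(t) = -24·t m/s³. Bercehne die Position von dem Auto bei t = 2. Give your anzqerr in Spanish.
Debemos encontrar la antiderivada de nuestra ecuación de la sacudida j(t) = -24·t 3 veces. La integral de la sacudida, con a(0) = 0, da la aceleración: a(t) = -12·t^2. La antiderivada de la aceleración es la velocidad. Usando v(0) = 1, obtenemos v(t) = 1 - 4·t^3. La antiderivada de la velocidad, con x(0) = 0, da la posición: x(t) = -t^4 + t. De la ecuación de la posición x(t) = -t^4 + t, sustituimos t = 2 para obtener x = -14.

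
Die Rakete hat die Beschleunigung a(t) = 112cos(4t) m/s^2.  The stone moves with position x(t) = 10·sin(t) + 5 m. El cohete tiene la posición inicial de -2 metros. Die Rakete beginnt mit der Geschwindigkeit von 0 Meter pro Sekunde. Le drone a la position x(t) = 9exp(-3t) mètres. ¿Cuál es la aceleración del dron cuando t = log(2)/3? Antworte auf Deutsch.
Wir müssen unsere Gleichung für die Position x(t) = 9·exp(-3·t) 2-mal ableiten. Durch Ableiten von der Position erhalten wir die Geschwindigkeit: v(t) = -27·exp(-3·t). Mit d/dt von v(t) finden wir a(t) = 81·exp(-3·t). Mit a(t) = 81·exp(-3·t) und Einsetzen von t = log(2)/3, finden wir a = 81/2.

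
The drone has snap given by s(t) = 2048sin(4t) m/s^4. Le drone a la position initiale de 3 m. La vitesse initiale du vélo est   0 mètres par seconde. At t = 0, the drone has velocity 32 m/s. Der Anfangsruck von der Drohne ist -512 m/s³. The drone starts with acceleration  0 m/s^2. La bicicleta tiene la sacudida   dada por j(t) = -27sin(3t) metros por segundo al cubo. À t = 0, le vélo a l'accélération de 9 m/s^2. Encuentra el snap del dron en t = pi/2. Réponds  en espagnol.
Usando s(t) = 2048·sin(4·t) y sustituyendo t = pi/2, encontramos s = 0.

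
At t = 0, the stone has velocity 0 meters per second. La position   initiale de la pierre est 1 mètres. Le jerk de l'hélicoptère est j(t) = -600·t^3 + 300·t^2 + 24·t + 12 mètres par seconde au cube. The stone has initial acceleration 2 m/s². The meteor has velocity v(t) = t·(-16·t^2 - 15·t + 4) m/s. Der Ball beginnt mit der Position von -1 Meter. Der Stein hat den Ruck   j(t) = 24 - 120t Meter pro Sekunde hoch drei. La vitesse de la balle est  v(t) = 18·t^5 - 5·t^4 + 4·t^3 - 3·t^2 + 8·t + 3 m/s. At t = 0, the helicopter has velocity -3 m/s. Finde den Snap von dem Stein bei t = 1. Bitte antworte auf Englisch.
Starting from jerk j(t) = 24 - 120·t, we take 1 derivative. The derivative of jerk gives snap: s(t) = -120. Using s(t) = -120 and substituting t = 1, we find s = -120.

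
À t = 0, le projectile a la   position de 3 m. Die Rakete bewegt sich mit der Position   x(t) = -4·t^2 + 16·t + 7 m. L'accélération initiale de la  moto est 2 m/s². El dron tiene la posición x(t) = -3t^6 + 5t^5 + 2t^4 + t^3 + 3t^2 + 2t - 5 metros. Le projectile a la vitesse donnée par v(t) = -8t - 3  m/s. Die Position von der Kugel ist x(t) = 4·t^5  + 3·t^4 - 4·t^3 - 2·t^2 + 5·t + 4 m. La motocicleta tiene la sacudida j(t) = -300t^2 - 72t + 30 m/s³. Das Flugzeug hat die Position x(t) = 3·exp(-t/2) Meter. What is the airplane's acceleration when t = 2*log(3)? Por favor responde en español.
Debemos derivar nuestra ecuación de la posición x(t) = 3·exp(-t/2) 2 veces. Derivando la posición, obtenemos la velocidad: v(t) = -3·exp(-t/2)/2. Tomando d/dt de v(t), encontramos a(t) = 3·exp(-t/2)/4. Usando a(t) = 3·exp(-t/2)/4 y sustituyendo t = 2*log(3), encontramos a = 1/4.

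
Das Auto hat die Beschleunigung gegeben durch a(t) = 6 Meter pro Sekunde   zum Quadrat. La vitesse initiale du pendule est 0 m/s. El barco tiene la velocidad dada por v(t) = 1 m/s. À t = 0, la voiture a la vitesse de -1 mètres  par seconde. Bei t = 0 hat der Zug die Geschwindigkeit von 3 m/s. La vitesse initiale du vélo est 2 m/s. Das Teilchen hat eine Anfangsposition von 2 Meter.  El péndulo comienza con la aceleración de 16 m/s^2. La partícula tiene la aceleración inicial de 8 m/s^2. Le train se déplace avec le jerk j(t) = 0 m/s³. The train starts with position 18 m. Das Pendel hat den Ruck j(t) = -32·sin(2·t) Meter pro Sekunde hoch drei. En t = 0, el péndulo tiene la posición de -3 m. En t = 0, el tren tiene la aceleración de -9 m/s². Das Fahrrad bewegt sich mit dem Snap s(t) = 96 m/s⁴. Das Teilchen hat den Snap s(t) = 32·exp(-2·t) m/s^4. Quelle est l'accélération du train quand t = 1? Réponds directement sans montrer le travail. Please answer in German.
a(1) = -9.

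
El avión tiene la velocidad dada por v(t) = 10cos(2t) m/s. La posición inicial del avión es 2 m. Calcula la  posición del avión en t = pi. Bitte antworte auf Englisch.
To solve this, we need to take 1 antiderivative of our velocity equation v(t) = 10·cos(2·t). The integral of velocity, with x(0) = 2, gives position: x(t) = 5·sin(2·t) + 2. From the given position equation x(t) = 5·sin(2·t) + 2, we substitute t = pi to get x = 2.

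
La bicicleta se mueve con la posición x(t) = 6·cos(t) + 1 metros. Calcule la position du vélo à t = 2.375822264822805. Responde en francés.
Nous avons la position x(t) = 6·cos(t) + 1. En substituant t = 2.375822264822805: x(2.375822264822805) = -3.32509172417104.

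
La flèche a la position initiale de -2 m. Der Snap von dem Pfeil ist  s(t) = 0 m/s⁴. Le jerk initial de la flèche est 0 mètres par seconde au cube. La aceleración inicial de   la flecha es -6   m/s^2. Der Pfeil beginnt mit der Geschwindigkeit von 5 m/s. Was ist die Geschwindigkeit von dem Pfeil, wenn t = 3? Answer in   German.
Wir müssen unsere Gleichung für den Snap s(t) = 0 3-mal integrieren. Das Integral von dem Snap, mit j(0) = 0, ergibt den Ruck: j(t) = 0. Durch Integration von dem Ruck und Verwendung der Anfangsbedingung a(0) = -6, erhalten wir a(t) = -6. Durch Integration von der Beschleunigung und Verwendung der Anfangsbedingung v(0) = 5, erhalten wir v(t) = 5 - 6·t. Mit v(t) = 5 - 6·t und Einsetzen von t = 3, finden wir v = -13.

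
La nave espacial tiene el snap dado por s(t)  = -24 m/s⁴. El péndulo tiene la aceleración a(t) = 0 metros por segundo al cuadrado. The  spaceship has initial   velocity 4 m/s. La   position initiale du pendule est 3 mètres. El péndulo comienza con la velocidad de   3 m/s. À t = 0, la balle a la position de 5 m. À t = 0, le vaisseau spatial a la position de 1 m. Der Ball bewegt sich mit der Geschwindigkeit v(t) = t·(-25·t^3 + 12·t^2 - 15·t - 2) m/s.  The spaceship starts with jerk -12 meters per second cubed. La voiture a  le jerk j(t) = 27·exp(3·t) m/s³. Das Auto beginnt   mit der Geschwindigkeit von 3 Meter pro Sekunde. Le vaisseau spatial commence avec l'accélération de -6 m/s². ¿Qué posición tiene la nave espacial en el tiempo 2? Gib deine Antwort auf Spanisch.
Necesitamos integrar nuestra ecuación del snap s(t) = -24 4 veces. La antiderivada del snap es la sacudida. Usando j(0) = -12, obtenemos j(t) = -24·t - 12. La antiderivada de la sacudida es la aceleración. Usando a(0) = -6, obtenemos a(t) = -12·t^2 - 12·t - 6. Integrando la aceleración y usando la condición inicial v(0) = 4, obtenemos v(t) = -4·t^3 - 6·t^2 - 6·t + 4. Integrando la velocidad y usando la condición inicial x(0) = 1, obtenemos x(t) = -t^4 - 2·t^3 - 3·t^2 + 4·t + 1. Usando x(t) = -t^4 - 2·t^3 - 3·t^2 + 4·t + 1 y sustituyendo t = 2, encontramos x = -35.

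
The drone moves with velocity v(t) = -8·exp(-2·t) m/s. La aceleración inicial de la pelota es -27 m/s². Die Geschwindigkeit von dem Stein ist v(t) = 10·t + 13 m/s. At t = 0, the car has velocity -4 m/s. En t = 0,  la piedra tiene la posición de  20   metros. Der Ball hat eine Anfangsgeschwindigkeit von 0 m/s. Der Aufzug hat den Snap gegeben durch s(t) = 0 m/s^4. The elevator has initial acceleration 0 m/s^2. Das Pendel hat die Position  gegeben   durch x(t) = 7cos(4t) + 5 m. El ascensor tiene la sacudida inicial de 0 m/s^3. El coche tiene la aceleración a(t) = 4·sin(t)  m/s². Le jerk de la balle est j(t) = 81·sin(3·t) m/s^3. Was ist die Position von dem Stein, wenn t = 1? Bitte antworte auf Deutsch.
Um dies zu lösen, müssen wir 1 Stammfunktion unserer Gleichung für die Geschwindigkeit v(t) = 10·t + 13 finden. Mit ∫v(t)dt und Anwendung von x(0) = 20, finden wir x(t) = 5·t^2 + 13·t + 20. Aus der Gleichung für die Position x(t) = 5·t^2 + 13·t + 20, setzen wir t = 1 ein und erhalten x = 38.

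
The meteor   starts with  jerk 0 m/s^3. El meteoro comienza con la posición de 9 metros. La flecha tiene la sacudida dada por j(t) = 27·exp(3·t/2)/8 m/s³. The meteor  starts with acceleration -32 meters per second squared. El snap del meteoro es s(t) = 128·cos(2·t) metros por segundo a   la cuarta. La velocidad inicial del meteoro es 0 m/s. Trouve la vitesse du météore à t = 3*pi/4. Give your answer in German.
Wir müssen unsere Gleichung für den Snap s(t) = 128·cos(2·t) 3-mal integrieren. Durch Integration von dem Snap und Verwendung der Anfangsbedingung j(0) = 0, erhalten wir j(t) = 64·sin(2·t). Die Stammfunktion von dem Ruck, mit a(0) = -32, ergibt die Beschleunigung: a(t) = -32·cos(2·t). Das Integral von der Beschleunigung ist die Geschwindigkeit. Mit v(0) = 0 erhalten wir v(t) = -16·sin(2·t). Wir haben die Geschwindigkeit v(t) = -16·sin(2·t). Durch Einsetzen von t = 3*pi/4: v(3*pi/4) = 16.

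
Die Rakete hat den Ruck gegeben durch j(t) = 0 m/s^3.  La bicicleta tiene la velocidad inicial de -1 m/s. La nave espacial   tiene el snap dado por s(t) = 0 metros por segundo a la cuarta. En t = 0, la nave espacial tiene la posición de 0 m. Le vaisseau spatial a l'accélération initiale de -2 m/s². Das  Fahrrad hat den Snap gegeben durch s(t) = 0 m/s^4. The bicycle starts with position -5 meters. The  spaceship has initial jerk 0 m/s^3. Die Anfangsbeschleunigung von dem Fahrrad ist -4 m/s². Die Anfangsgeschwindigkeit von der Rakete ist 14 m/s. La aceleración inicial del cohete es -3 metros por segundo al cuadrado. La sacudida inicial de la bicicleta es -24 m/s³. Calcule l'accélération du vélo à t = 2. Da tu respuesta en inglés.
We need to integrate our snap equation s(t) = 0 2 times. The antiderivative of snap, with j(0) = -24, gives jerk: j(t) = -24. Integrating jerk and using the initial condition a(0) = -4, we get a(t) = -24·t - 4. From the given acceleration equation a(t) = -24·t - 4, we substitute t = 2 to get a = -52.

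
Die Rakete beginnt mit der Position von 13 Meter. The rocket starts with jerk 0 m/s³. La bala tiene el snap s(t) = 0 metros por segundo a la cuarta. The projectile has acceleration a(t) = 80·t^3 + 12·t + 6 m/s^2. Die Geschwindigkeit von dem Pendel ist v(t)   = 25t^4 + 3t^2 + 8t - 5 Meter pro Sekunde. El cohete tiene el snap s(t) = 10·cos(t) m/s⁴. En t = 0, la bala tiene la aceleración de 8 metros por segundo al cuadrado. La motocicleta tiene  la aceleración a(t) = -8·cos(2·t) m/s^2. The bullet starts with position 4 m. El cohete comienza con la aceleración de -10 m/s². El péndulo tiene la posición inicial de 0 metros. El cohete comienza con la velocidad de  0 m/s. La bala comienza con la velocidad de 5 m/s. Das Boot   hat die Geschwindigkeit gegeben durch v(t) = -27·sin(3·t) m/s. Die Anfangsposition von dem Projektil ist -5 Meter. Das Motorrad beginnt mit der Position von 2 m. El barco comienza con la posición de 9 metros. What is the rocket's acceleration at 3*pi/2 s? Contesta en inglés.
To find the answer, we compute 2 integrals of s(t) = 10·cos(t). Integrating snap and using the initial condition j(0) = 0, we get j(t) = 10·sin(t). Integrating jerk and using the initial condition a(0) = -10, we get a(t) = -10·cos(t). From the given acceleration equation a(t) = -10·cos(t), we substitute t = 3*pi/2 to get a = 0.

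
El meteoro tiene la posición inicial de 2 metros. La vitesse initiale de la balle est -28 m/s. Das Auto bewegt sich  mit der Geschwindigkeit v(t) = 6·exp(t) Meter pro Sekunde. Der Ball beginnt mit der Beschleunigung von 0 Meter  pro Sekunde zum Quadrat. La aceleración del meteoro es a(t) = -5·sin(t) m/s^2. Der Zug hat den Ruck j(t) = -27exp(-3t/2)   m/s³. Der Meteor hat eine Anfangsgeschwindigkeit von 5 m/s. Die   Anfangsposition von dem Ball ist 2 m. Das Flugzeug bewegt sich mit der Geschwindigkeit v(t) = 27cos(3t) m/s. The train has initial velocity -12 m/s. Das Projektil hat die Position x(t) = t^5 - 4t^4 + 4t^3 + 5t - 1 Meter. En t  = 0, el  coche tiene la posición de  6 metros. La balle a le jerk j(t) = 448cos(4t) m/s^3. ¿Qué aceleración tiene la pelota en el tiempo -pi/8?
Para resolver esto, necesitamos tomar 1 antiderivada de nuestra ecuación de la sacudida j(t) = 448·cos(4·t). Tomando ∫j(t)dt y aplicando a(0) = 0, encontramos a(t) = 112·sin(4·t). Tenemos la aceleración a(t) = 112·sin(4·t). Sustituyendo t = -pi/8: a(-pi/8) = -112.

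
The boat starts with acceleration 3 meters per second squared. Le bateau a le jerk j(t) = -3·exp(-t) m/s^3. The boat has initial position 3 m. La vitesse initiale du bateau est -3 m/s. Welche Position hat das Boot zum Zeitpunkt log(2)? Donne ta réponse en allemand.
Wir müssen das Integral unserer Gleichung für den Ruck j(t) = -3·exp(-t) 3-mal finden. Die Stammfunktion von dem Ruck ist die Beschleunigung. Mit a(0) = 3 erhalten wir a(t) = 3·exp(-t). Die Stammfunktion von der Beschleunigung, mit v(0) = -3, ergibt die Geschwindigkeit: v(t) = -3·exp(-t). Mit ∫v(t)dt und Anwendung von x(0) = 3, finden wir x(t) = 3·exp(-t). Mit x(t) = 3·exp(-t) und Einsetzen von t = log(2), finden wir x = 3/2.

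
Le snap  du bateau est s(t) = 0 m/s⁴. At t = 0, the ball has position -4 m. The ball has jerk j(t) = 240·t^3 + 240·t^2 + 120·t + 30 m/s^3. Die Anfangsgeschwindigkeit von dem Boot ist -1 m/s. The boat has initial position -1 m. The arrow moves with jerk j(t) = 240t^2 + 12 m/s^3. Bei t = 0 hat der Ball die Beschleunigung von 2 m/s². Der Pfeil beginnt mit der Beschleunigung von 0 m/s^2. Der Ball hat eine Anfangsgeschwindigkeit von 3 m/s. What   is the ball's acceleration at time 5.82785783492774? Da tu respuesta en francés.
En partant du jerk j(t) = 240·t^3 + 240·t^2 + 120·t + 30, nous prenons 1 intégrale. En intégrant le jerk et en utilisant la condition initiale a(0) = 2, nous obtenons a(t) = 60·t^4 + 80·t^3 + 60·t^2 + 30·t + 2. Nous avons l'accélération a(t) = 60·t^4 + 80·t^3 + 60·t^2 + 30·t + 2. En substituant t = 5.82785783492774: a(5.82785783492774) = 87262.5263793623.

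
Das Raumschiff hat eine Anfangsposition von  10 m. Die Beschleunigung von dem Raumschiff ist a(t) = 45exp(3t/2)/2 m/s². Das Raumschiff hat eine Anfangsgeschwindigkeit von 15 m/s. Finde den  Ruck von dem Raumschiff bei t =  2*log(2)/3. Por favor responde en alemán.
Um dies zu lösen, müssen wir 1 Ableitung unserer Gleichung für die Beschleunigung a(t) = 45·exp(3·t/2)/2 nehmen. Durch Ableiten von der Beschleunigung erhalten wir den Ruck: j(t) = 135·exp(3·t/2)/4. Aus der Gleichung für den Ruck j(t) = 135·exp(3·t/2)/4, setzen wir t = 2*log(2)/3 ein und erhalten j = 135/2.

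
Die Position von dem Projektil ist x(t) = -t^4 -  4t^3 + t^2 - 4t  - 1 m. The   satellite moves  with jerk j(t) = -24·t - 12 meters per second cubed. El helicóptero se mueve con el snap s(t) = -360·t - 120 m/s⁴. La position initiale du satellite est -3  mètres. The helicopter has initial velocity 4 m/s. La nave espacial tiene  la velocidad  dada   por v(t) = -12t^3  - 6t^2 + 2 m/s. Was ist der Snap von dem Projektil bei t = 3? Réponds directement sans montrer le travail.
Der Snap bei t = 3 ist s = -24.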